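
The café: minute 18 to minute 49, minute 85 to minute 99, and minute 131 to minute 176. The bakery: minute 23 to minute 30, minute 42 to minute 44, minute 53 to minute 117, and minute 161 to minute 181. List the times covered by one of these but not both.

A but not B: minute 18 to minute 23, minute 30 to minute 42, minute 44 to minute 49, minute 131 to minute 161.
B but not A: minute 53 to minute 85, minute 99 to minute 117, minute 176 to minute 181.
Combining gives A △ B.

minute 18 to minute 23, minute 30 to minute 42, minute 44 to minute 49, minute 53 to minute 85, minute 99 to minute 117, minute 131 to minute 161, minute 176 to minute 181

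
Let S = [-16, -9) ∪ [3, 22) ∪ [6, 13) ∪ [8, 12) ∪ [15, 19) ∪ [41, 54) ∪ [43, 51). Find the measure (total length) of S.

39

Merged: [-16, -9), [3, 22), [41, 54).
Lengths: 7 + 19 + 13 = 39.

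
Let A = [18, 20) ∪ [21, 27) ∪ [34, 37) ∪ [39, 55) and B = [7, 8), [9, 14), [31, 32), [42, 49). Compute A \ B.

[18, 20): nothing removed.
[21, 27): nothing removed.
[34, 37): nothing removed.
[39, 55) \ B = [39, 42), [49, 55).

[18, 20) ∪ [21, 27) ∪ [34, 37) ∪ [39, 42) ∪ [49, 55)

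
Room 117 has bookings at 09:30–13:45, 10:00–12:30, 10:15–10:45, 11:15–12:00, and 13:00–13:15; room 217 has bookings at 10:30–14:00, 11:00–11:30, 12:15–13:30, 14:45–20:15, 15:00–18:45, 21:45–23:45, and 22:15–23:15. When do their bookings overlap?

A, merged: 09:30–13:45.
B, merged: 10:30–14:00, 14:45–20:15, 21:45–23:45.
09:30–13:45 overlaps B on 10:30–13:45.

10:30–13:45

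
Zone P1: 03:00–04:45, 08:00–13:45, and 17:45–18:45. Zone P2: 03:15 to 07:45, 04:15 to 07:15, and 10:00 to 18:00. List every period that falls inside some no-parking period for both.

Merge the second list: 03:15–07:45, 10:00–18:00.
03:00–04:45 ∩ B → 03:15–04:45.
08:00–13:45 ∩ B → 10:00–13:45.
17:45–18:45 ∩ B → 17:45–18:00.

03:15–04:45, 10:00–13:45, 17:45–18:00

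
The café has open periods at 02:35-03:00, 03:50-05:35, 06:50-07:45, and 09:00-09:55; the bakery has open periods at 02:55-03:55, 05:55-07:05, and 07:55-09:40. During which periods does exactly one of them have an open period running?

Only in the first: 02:35–02:55, 03:55–05:35, 07:05–07:45, 09:40–09:55.
Only in the second: 03:00–03:50, 05:55–06:50, 07:55–09:00.
Together these are the periods covered by exactly one.

02:35–02:55, 03:00–03:50, 03:55–05:35, 05:55–06:50, 07:05–07:45, 07:55–09:00, 09:40–09:55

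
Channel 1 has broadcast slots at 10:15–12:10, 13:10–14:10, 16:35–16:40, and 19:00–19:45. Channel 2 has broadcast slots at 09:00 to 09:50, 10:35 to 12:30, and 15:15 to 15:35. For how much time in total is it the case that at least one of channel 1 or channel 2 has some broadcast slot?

5 h 15 min

A ∪ B = 09:00-09:50, 10:15-12:30, 13:10-14:10, 15:15-15:35, 16:35-16:40, 19:00-19:45.
Total: 50 min + 2 h 15 min + 1 h + 20 min + 5 min + 45 min = 5 h 15 min.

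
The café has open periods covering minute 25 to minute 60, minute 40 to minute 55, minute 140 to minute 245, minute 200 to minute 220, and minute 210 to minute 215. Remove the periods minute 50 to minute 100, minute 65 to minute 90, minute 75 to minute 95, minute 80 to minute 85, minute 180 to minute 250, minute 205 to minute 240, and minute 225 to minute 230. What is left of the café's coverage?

minute 25 to minute 50, minute 140 to minute 180

A, merged: minute 25 to minute 60, minute 140 to minute 245.
B, merged: minute 50 to minute 100, minute 180 to minute 250.
minute 25 to minute 60 minus B → minute 25 to minute 50.
minute 140 to minute 245 minus B → minute 140 to minute 180.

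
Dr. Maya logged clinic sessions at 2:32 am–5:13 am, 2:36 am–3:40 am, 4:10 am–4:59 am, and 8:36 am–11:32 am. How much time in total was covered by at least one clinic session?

Merged: 2:32 am-5:13 am, 8:36 am-11:32 am.
Lengths: 2 h 41 min + 2 h 56 min = 5 h 37 min.

5 h 37 min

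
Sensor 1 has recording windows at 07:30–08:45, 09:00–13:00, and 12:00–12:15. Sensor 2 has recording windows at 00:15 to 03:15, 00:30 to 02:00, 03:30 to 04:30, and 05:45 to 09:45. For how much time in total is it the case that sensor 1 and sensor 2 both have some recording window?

A, merged: 07:30–08:45, 09:00–13:00.
B, merged: 00:15–03:15, 03:30–04:30, 05:45–09:45.
A ∩ B = 07:30–08:45, 09:00–09:45.
Total: 1 h 15 min + 45 min = 2 h.

2 h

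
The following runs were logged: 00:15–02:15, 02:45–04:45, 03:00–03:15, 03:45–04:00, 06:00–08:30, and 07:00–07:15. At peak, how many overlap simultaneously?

2

Walk the sorted start/end points keeping a running depth.
The depth first hits 2 at 03:00.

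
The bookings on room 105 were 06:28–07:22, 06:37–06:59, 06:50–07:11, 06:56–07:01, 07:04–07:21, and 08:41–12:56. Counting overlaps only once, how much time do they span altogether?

5 h 9 min

Merged: 06:28-07:22, 08:41-12:56.
Lengths: 54 min + 4 h 15 min = 5 h 9 min.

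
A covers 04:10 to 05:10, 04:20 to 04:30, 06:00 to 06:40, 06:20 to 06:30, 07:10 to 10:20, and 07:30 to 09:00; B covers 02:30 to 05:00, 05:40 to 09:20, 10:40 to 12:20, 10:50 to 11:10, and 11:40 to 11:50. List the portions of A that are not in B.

Merge the first list: 04:10–05:10, 06:00–06:40, 07:10–10:20.
Merge the second list: 02:30–05:00, 05:40–09:20, 10:40–12:20.
04:10–05:10 \ B = 05:00–05:10.
06:00–06:40: entirely removed.
07:10–10:20 \ B = 09:20–10:20.

05:00–05:10, 09:20–10:20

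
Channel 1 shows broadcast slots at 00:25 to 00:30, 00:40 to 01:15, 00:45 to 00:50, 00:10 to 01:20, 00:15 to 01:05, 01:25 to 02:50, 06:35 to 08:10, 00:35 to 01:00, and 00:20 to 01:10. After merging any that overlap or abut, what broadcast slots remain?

00:10–01:20, 01:25–02:50, 06:35–08:10

Sort by start: 00:10–01:20, 00:15–01:05, 00:20–01:10, 00:25–00:30, 00:35–01:00, 00:40–01:15, 00:45–00:50, 01:25–02:50, 06:35–08:10.
00:15–01:05 overlaps/touches 00:10–01:20 → extend to 00:10–01:20.
00:20–01:10 overlaps/touches 00:10–01:20 → extend to 00:10–01:20.
00:25–00:30 overlaps/touches 00:10–01:20 → extend to 00:10–01:20.
00:35–01:00 overlaps/touches 00:10–01:20 → extend to 00:10–01:20.
00:40–01:15 overlaps/touches 00:10–01:20 → extend to 00:10–01:20.
00:45–00:50 overlaps/touches 00:10–01:20 → extend to 00:10–01:20.
01:25–02:50 is disjoint → start new block.
06:35–08:10 is disjoint → start new block.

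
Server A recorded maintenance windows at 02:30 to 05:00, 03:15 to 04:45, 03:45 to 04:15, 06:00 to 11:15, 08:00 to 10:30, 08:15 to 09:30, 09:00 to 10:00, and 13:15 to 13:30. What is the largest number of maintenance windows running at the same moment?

4

Sweep endpoints in order; track running count of active intervals.
Peak of 4 reached at 09:00.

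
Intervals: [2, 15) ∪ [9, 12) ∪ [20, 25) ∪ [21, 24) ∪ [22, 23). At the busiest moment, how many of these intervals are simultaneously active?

3

At 22, 3 of the intervals are simultaneously active.
No point has more.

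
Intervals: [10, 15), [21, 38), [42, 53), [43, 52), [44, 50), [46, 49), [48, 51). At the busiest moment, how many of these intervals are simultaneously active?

5

Walk the sorted start/end points keeping a running depth.
The depth first hits 5 at 48.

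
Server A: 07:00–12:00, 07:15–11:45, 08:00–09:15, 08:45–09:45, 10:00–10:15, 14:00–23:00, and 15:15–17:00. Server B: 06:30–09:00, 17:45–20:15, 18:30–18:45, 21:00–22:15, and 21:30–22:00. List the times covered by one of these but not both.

A, merged: 07:00-12:00, 14:00-23:00.
B, merged: 06:30-09:00, 17:45-20:15, 21:00-22:15.
A but not B: 09:00-12:00, 14:00-17:45, 20:15-21:00, 22:15-23:00.
B but not A: 06:30-07:00.
Combining gives A △ B.

06:30-07:00, 09:00-12:00, 14:00-17:45, 20:15-21:00, 22:15-23:00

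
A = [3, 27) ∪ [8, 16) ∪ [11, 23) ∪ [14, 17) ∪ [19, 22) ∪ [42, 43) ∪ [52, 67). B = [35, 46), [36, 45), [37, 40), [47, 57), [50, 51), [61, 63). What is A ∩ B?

A, merged: [3, 27), [42, 43), [52, 67).
B, merged: [35, 46), [47, 57), [61, 63).
[3, 27) meets no B interval.
[42, 43) ∩ B → [42, 43).
[52, 67) ∩ B → [52, 57), [61, 63).

[42, 43) ∪ [52, 57) ∪ [61, 63)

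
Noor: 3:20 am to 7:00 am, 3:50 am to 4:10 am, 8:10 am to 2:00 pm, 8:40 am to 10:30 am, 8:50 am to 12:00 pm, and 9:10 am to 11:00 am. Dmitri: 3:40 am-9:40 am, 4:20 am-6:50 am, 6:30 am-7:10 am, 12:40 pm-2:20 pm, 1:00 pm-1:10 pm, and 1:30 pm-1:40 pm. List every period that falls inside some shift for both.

First set merges to 3:20 am-7:00 am, 8:10 am-2:00 pm.
Second set merges to 3:40 am-9:40 am, 12:40 pm-2:20 pm.
3:20 am-7:00 am ∩ B → 3:40 am-7:00 am.
8:10 am-2:00 pm ∩ B → 8:10 am-9:40 am, 12:40 pm-2:00 pm.

3:40 am-7:00 am, 8:10 am-9:40 am, 12:40 pm-2:00 pm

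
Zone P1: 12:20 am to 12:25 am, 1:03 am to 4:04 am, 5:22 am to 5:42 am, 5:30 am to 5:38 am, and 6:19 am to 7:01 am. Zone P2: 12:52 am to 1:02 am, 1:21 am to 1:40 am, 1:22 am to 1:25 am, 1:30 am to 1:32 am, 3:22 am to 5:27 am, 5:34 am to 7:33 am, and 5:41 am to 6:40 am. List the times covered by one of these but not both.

12:20 am–12:25 am, 12:52 am–1:02 am, 1:03 am–1:21 am, 1:40 am–3:22 am, 4:04 am–5:22 am, 5:27 am–5:34 am, 5:42 am–6:19 am, 7:01 am–7:33 am

A, merged: 12:20 am–12:25 am, 1:03 am–4:04 am, 5:22 am–5:42 am, 6:19 am–7:01 am.
B, merged: 12:52 am–1:02 am, 1:21 am–1:40 am, 3:22 am–5:27 am, 5:34 am–7:33 am.
A but not B: 12:20 am–12:25 am, 1:03 am–1:21 am, 1:40 am–3:22 am, 5:27 am–5:34 am.
B but not A: 12:52 am–1:02 am, 4:04 am–5:22 am, 5:42 am–6:19 am, 7:01 am–7:33 am.
Combining gives A △ B.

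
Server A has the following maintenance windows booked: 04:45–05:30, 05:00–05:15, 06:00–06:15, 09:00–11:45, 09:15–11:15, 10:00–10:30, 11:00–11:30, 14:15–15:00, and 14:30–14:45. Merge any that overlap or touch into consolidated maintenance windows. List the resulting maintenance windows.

04:45–05:30, 06:00–06:15, 09:00–11:45, 14:15–15:00

05:00–05:15 overlaps/touches 04:45–05:30 → extend to 04:45–05:30.
06:00–06:15 is disjoint → start new block.
09:00–11:45 is disjoint → start new block.
09:15–11:15 overlaps/touches 09:00–11:45 → extend to 09:00–11:45.
10:00–10:30 overlaps/touches 09:00–11:45 → extend to 09:00–11:45.
11:00–11:30 overlaps/touches 09:00–11:45 → extend to 09:00–11:45.
14:15–15:00 is disjoint → start new block.
14:30–14:45 overlaps/touches 14:15–15:00 → extend to 14:15–15:00.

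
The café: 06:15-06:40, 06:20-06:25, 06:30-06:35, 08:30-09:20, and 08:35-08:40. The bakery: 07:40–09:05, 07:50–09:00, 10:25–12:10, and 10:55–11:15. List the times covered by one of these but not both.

Merge the first list: 06:15-06:40, 08:30-09:20.
Merge the second list: 07:40-09:05, 10:25-12:10.
A but not B: 06:15-06:40, 09:05-09:20.
B but not A: 07:40-08:30, 10:25-12:10.
Combining gives A △ B.

06:15-06:40, 07:40-08:30, 09:05-09:20, 10:25-12:10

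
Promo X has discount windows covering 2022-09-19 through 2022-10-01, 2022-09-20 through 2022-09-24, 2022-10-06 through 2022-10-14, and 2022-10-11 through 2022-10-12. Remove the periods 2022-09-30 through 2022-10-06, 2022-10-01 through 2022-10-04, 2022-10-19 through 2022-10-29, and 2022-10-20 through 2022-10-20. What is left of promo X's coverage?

2022-09-19 through 2022-09-29, 2022-10-07 through 2022-10-14

Merge the first list: 2022-09-19 through 2022-10-01, 2022-10-06 through 2022-10-14.
Merge the second list: 2022-09-30 through 2022-10-06, 2022-10-19 through 2022-10-29.
2022-09-19 through 2022-10-01 \ B = 2022-09-19 through 2022-09-29.
2022-10-06 through 2022-10-14 \ B = 2022-10-07 through 2022-10-14.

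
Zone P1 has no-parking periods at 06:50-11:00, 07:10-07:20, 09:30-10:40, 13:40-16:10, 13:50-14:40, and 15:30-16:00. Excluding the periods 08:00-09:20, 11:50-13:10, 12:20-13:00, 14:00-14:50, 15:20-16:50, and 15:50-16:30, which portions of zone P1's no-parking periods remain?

06:50-08:00, 09:20-11:00, 13:40-14:00, 14:50-15:20

First set merges to 06:50-11:00, 13:40-16:10.
Second set merges to 08:00-09:20, 11:50-13:10, 14:00-14:50, 15:20-16:50.
06:50-11:00 \ B = 06:50-08:00, 09:20-11:00.
13:40-16:10 \ B = 13:40-14:00, 14:50-15:20.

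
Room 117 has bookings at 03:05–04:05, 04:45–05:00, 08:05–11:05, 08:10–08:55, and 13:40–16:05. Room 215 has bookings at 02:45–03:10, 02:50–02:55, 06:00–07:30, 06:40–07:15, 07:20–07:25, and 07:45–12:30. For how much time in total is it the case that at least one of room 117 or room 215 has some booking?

A, merged: 03:05–04:05, 04:45–05:00, 08:05–11:05, 13:40–16:05.
B, merged: 02:45–03:10, 06:00–07:30, 07:45–12:30.
A ∪ B = 02:45–04:05, 04:45–05:00, 06:00–07:30, 07:45–12:30, 13:40–16:05.
Total: 1 h 20 min + 15 min + 1 h 30 min + 4 h 45 min + 2 h 25 min = 10 h 15 min.

10 h 15 min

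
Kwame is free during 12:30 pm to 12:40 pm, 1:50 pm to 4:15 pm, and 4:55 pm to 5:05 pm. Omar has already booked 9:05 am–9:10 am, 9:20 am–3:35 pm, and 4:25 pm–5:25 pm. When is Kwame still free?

3:35 pm–4:15 pm

12:30 pm–12:40 pm: fully covered by B → removed.
1:50 pm–4:15 pm minus B → 3:35 pm–4:15 pm.
4:55 pm–5:05 pm: fully covered by B → removed.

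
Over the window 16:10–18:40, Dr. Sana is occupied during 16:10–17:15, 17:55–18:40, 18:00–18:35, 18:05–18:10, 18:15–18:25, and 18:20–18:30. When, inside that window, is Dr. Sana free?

Covered (merged): 16:10–17:15, 17:55–18:40.
Gaps within 16:10–18:40: 17:15–17:55.

17:15–17:55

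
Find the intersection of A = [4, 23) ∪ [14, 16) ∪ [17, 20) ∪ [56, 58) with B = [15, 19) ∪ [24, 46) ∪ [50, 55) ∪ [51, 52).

A, merged: [4, 23), [56, 58).
B, merged: [15, 19), [24, 46), [50, 55).
[4, 23) ∩ B → [15, 19).
[56, 58) meets no B interval.

[15, 19)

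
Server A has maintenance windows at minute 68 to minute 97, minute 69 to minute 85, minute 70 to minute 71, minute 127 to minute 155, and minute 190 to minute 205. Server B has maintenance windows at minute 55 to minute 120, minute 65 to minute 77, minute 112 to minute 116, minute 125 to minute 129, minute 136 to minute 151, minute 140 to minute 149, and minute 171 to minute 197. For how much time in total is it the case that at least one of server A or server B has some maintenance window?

129 minutes

First set merges to minute 68 to minute 97, minute 127 to minute 155, minute 190 to minute 205.
Second set merges to minute 55 to minute 120, minute 125 to minute 129, minute 136 to minute 151, minute 171 to minute 197.
A ∪ B = minute 55 to minute 120, minute 125 to minute 155, minute 171 to minute 205.
Total: 65 minutes + 30 minutes + 34 minutes = 129 minutes.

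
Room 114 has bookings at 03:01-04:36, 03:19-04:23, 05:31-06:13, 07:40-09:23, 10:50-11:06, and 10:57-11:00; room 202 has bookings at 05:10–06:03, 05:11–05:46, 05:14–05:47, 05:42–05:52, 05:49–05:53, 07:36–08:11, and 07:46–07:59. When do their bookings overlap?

First set merges to 03:01-04:36, 05:31-06:13, 07:40-09:23, 10:50-11:06.
Second set merges to 05:10-06:03, 07:36-08:11.
03:01-04:36 falls entirely outside B.
05:31-06:13 overlaps B on 05:31-06:03.
07:40-09:23 overlaps B on 07:40-08:11.
10:50-11:06 falls entirely outside B.

05:31-06:03, 07:40-08:11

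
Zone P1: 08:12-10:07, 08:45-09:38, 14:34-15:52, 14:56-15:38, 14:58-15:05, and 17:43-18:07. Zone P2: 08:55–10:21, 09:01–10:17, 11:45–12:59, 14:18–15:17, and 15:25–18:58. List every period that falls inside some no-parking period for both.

08:55–10:07, 14:34–15:17, 15:25–15:52, 17:43–18:07

Merge the first list: 08:12–10:07, 14:34–15:52, 17:43–18:07.
Merge the second list: 08:55–10:21, 11:45–12:59, 14:18–15:17, 15:25–18:58.
08:12–10:07 overlaps B on 08:55–10:07.
14:34–15:52 overlaps B on 14:34–15:17, 15:25–15:52.
17:43–18:07 overlaps B on 17:43–18:07.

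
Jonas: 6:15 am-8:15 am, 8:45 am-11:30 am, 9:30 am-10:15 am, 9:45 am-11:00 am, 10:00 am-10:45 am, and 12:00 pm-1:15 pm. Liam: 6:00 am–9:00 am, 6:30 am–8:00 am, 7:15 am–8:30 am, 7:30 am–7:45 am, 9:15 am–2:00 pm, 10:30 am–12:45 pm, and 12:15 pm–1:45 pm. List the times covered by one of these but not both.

6:00 am–6:15 am, 8:15 am–8:45 am, 9:00 am–9:15 am, 11:30 am–12:00 pm, 1:15 pm–2:00 pm

First set merges to 6:15 am–8:15 am, 8:45 am–11:30 am, 12:00 pm–1:15 pm.
Second set merges to 6:00 am–9:00 am, 9:15 am–2:00 pm.
A \ B = 9:00 am–9:15 am.
B \ A = 6:00 am–6:15 am, 8:15 am–8:45 am, 11:30 am–12:00 pm, 1:15 pm–2:00 pm.
Union of the two gives the symmetric difference.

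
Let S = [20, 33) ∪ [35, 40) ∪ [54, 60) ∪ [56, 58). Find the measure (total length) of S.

Merged: [20, 33), [35, 40), [54, 60).
Lengths: 13 + 5 + 6 = 24.

24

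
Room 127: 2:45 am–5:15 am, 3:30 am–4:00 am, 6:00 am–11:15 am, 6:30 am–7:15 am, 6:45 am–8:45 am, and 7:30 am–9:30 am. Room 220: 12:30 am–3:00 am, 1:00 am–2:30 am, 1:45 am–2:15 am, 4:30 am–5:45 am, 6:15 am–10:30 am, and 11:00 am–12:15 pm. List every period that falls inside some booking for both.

A, merged: 2:45 am–5:15 am, 6:00 am–11:15 am.
B, merged: 12:30 am–3:00 am, 4:30 am–5:45 am, 6:15 am–10:30 am, 11:00 am–12:15 pm.
2:45 am–5:15 am ∩ B → 2:45 am–3:00 am, 4:30 am–5:15 am.
6:00 am–11:15 am ∩ B → 6:15 am–10:30 am, 11:00 am–11:15 am.

2:45 am–3:00 am, 4:30 am–5:15 am, 6:15 am–10:30 am, 11:00 am–11:15 am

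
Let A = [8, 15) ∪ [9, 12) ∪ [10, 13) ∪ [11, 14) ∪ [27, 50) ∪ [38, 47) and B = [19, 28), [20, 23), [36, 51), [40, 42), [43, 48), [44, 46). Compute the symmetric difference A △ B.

A, merged: [8, 15), [27, 50).
B, merged: [19, 28), [36, 51).
A \ B = [8, 15), [28, 36).
B \ A = [19, 27), [50, 51).
Union of the two gives the symmetric difference.

[8, 15) ∪ [19, 27) ∪ [28, 36) ∪ [50, 51)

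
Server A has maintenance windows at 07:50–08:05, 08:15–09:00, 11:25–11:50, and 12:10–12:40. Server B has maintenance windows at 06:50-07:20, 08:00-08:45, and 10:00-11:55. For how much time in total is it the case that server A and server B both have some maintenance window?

A ∩ B = 08:00–08:05, 08:15–08:45, 11:25–11:50.
Total: 5 min + 30 min + 25 min = 1 h.

1 h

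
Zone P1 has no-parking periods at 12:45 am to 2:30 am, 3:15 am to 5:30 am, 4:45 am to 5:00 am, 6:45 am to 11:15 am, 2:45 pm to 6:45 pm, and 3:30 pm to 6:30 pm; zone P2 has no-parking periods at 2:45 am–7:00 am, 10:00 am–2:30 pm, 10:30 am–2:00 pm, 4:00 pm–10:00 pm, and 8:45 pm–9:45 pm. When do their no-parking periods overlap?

3:15 am–5:30 am, 6:45 am–7:00 am, 10:00 am–11:15 am, 4:00 pm–6:45 pm

Merge the first list: 12:45 am–2:30 am, 3:15 am–5:30 am, 6:45 am–11:15 am, 2:45 pm–6:45 pm.
Merge the second list: 2:45 am–7:00 am, 10:00 am–2:30 pm, 4:00 pm–10:00 pm.
12:45 am–2:30 am falls entirely outside B.
3:15 am–5:30 am overlaps B on 3:15 am–5:30 am.
6:45 am–11:15 am overlaps B on 6:45 am–7:00 am, 10:00 am–11:15 am.
2:45 pm–6:45 pm overlaps B on 4:00 pm–6:45 pm.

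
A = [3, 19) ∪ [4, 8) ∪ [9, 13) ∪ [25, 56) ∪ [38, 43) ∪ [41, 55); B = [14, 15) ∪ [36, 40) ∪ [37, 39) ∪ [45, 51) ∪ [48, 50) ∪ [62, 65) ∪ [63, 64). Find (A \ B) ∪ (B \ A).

A, merged: [3, 19), [25, 56).
B, merged: [14, 15), [36, 40), [45, 51), [62, 65).
A but not B: [3, 14), [15, 19), [25, 36), [40, 45), [51, 56).
B but not A: [62, 65).
Combining gives A △ B.

[3, 14) ∪ [15, 19) ∪ [25, 36) ∪ [40, 45) ∪ [51, 56) ∪ [62, 65)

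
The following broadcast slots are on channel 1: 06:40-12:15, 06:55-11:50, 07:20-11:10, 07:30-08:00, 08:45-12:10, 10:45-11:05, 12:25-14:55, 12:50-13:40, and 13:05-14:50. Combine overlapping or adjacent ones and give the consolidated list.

06:55–11:50 overlaps/touches 06:40–12:15 → extend to 06:40–12:15.
07:20–11:10 overlaps/touches 06:40–12:15 → extend to 06:40–12:15.
07:30–08:00 overlaps/touches 06:40–12:15 → extend to 06:40–12:15.
08:45–12:10 overlaps/touches 06:40–12:15 → extend to 06:40–12:15.
10:45–11:05 overlaps/touches 06:40–12:15 → extend to 06:40–12:15.
12:25–14:55 is disjoint → start new block.
12:50–13:40 overlaps/touches 12:25–14:55 → extend to 12:25–14:55.
13:05–14:50 overlaps/touches 12:25–14:55 → extend to 12:25–14:55.

06:40–12:15, 12:25–14:55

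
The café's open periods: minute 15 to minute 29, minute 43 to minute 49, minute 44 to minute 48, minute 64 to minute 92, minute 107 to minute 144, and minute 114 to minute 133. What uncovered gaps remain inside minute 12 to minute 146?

After merging, the occupied span is minute 15 to minute 29, minute 43 to minute 49, minute 64 to minute 92, minute 107 to minute 144.
Gaps within minute 12 to minute 146: minute 12 to minute 15, minute 29 to minute 43, minute 49 to minute 64, minute 92 to minute 107, minute 144 to minute 146.

minute 12 to minute 15, minute 29 to minute 43, minute 49 to minute 64, minute 92 to minute 107, minute 144 to minute 146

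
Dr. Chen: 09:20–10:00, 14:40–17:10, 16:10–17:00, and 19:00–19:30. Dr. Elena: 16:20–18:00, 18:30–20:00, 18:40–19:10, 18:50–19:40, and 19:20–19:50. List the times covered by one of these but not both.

09:20–10:00, 14:40–16:20, 17:10–18:00, 18:30–19:00, 19:30–20:00

A, merged: 09:20–10:00, 14:40–17:10, 19:00–19:30.
B, merged: 16:20–18:00, 18:30–20:00.
A but not B: 09:20–10:00, 14:40–16:20.
B but not A: 17:10–18:00, 18:30–19:00, 19:30–20:00.
Combining gives A △ B.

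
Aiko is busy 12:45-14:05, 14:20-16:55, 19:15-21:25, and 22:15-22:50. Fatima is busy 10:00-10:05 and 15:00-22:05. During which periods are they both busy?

12:45–14:05 falls entirely outside B.
14:20–16:55 overlaps B on 15:00–16:55.
19:15–21:25 overlaps B on 19:15–21:25.
22:15–22:50 falls entirely outside B.

15:00–16:55, 19:15–21:25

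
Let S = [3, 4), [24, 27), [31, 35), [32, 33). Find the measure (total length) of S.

8

Merged: [3, 4), [24, 27), [31, 35).
Lengths: 1 + 3 + 4 = 8.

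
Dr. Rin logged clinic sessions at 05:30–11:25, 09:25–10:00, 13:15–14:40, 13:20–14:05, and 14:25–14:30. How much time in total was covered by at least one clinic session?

Merged: 05:30-11:25, 13:15-14:40.
Lengths: 5 h 55 min + 1 h 25 min = 7 h 20 min.

7 h 20 min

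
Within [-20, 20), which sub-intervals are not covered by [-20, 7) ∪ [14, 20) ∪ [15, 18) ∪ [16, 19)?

[7, 14)

Covered (merged): [-20, 7), [14, 20).
Gaps within [-20, 20): [7, 14).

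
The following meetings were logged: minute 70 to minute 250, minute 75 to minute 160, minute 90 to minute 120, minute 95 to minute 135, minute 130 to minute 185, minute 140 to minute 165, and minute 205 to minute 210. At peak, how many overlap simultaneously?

4

Walk the sorted start/end points keeping a running depth.
The depth first hits 4 at minute 95.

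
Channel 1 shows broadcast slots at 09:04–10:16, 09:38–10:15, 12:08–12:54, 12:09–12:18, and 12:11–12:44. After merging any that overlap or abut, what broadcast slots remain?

09:04-10:16, 12:08-12:54

09:38-10:15 overlaps/touches 09:04-10:16 → extend to 09:04-10:16.
12:08-12:54 is disjoint → start new block.
12:09-12:18 overlaps/touches 12:08-12:54 → extend to 12:08-12:54.
12:11-12:44 overlaps/touches 12:08-12:54 → extend to 12:08-12:54.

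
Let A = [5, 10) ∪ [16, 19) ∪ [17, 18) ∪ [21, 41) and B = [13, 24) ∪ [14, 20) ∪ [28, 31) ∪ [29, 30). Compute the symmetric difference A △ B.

[5, 10) ∪ [13, 16) ∪ [19, 21) ∪ [24, 28) ∪ [31, 41)

A, merged: [5, 10), [16, 19), [21, 41).
B, merged: [13, 24), [28, 31).
A \ B = [5, 10), [24, 28), [31, 41).
B \ A = [13, 16), [19, 21).
Union of the two gives the symmetric difference.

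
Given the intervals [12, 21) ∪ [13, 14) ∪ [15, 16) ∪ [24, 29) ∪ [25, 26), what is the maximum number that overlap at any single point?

2

Sweep endpoints in order; track running count of active intervals.
Peak of 2 reached at 13.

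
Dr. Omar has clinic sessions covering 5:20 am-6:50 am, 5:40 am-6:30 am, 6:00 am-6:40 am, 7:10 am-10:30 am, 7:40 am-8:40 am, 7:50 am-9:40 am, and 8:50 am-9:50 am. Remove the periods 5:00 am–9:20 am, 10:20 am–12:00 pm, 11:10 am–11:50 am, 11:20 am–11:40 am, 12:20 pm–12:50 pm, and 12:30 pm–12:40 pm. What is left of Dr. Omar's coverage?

Merge the first list: 5:20 am–6:50 am, 7:10 am–10:30 am.
Merge the second list: 5:00 am–9:20 am, 10:20 am–12:00 pm, 12:20 pm–12:50 pm.
5:20 am–6:50 am: fully covered by B → removed.
7:10 am–10:30 am minus B → 9:20 am–10:20 am.

9:20 am–10:20 am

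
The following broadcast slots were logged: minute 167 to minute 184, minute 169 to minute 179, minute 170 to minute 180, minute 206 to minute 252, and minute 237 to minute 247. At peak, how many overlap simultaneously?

3

Walk the sorted start/end points keeping a running depth.
The depth first hits 3 at minute 170.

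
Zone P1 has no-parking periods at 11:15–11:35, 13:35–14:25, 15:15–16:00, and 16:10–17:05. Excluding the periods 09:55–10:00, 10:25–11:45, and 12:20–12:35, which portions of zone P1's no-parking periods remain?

11:15–11:35 lies entirely inside B → drops out.
13:35–14:25 is untouched.
15:15–16:00 is untouched.
16:10–17:05 is untouched.

13:35–14:25, 15:15–16:00, 16:10–17:05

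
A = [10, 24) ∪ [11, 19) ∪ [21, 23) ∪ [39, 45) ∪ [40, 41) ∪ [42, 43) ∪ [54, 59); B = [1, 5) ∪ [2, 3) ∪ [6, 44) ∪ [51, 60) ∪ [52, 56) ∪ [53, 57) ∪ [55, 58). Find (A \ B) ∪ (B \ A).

A, merged: [10, 24), [39, 45), [54, 59).
B, merged: [1, 5), [6, 44), [51, 60).
Only in the first: [44, 45).
Only in the second: [1, 5), [6, 10), [24, 39), [51, 54), [59, 60).
Together these are the periods covered by exactly one.

[1, 5) ∪ [6, 10) ∪ [24, 39) ∪ [44, 45) ∪ [51, 54) ∪ [59, 60)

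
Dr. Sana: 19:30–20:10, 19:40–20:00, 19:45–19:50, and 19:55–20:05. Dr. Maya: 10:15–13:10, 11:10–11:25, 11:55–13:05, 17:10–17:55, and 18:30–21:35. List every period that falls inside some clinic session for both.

First set merges to 19:30-20:10.
Second set merges to 10:15-13:10, 17:10-17:55, 18:30-21:35.
19:30-20:10 meets the second set on 19:30-20:10.

19:30-20:10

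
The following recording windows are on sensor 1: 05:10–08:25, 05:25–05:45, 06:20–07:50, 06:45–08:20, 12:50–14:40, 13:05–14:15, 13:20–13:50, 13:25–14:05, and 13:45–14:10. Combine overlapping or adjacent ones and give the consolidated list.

05:25–05:45 overlaps/touches 05:10–08:25 → extend to 05:10–08:25.
06:20–07:50 overlaps/touches 05:10–08:25 → extend to 05:10–08:25.
06:45–08:20 overlaps/touches 05:10–08:25 → extend to 05:10–08:25.
12:50–14:40 is disjoint → start new block.
13:05–14:15 overlaps/touches 12:50–14:40 → extend to 12:50–14:40.
13:20–13:50 overlaps/touches 12:50–14:40 → extend to 12:50–14:40.
13:25–14:05 overlaps/touches 12:50–14:40 → extend to 12:50–14:40.
13:45–14:10 overlaps/touches 12:50–14:40 → extend to 12:50–14:40.

05:10–08:25, 12:50–14:40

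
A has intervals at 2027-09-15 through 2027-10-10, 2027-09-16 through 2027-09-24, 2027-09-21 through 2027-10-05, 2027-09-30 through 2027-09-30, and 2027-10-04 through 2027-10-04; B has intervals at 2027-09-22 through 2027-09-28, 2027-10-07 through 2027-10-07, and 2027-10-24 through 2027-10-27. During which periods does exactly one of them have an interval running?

2027-09-15 through 2027-09-21, 2027-09-29 through 2027-10-06, 2027-10-08 through 2027-10-10, 2027-10-24 through 2027-10-27

A, merged: 2027-09-15 through 2027-10-10.
Only in the first: 2027-09-15 through 2027-09-21, 2027-09-29 through 2027-10-06, 2027-10-08 through 2027-10-10.
Only in the second: 2027-10-24 through 2027-10-27.
Together these are the periods covered by exactly one.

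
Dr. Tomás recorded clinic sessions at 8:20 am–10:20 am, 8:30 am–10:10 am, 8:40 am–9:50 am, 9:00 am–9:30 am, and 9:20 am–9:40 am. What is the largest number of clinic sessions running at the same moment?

Sweep endpoints in order; track running count of active intervals.
Peak of 5 reached at 9:20 am.

5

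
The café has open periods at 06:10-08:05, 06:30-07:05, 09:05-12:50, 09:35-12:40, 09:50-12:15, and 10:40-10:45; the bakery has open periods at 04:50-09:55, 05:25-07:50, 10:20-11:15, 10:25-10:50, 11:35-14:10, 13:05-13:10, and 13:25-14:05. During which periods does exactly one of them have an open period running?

04:50–06:10, 08:05–09:05, 09:55–10:20, 11:15–11:35, 12:50–14:10

Merge the first list: 06:10–08:05, 09:05–12:50.
Merge the second list: 04:50–09:55, 10:20–11:15, 11:35–14:10.
A but not B: 09:55–10:20, 11:15–11:35.
B but not A: 04:50–06:10, 08:05–09:05, 12:50–14:10.
Combining gives A △ B.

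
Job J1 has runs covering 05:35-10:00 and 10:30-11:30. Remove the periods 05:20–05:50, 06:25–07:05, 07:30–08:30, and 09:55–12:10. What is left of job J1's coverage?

05:35-10:00 with B removed leaves 05:50-06:25, 07:05-07:30, 08:30-09:55.
10:30-11:30 lies entirely inside B → drops out.

05:50-06:25, 07:05-07:30, 08:30-09:55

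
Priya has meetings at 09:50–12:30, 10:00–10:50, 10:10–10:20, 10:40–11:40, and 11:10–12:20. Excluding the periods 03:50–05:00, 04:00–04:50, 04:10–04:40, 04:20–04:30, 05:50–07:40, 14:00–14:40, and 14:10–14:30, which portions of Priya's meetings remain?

09:50–12:30

Merge the first list: 09:50–12:30.
Merge the second list: 03:50–05:00, 05:50–07:40, 14:00–14:40.
09:50–12:30: no B overlap → unchanged.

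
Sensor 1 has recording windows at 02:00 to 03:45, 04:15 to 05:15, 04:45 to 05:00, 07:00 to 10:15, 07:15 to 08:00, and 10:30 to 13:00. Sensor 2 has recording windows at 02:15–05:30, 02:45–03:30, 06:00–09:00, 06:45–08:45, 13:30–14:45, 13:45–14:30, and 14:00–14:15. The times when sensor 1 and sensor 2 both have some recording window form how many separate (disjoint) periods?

3

A, merged: 02:00-03:45, 04:15-05:15, 07:00-10:15, 10:30-13:00.
B, merged: 02:15-05:30, 06:00-09:00, 13:30-14:45.
A ∩ B = 02:15-03:45, 04:15-05:15, 07:00-09:00.
That is 3 disjoint pieces.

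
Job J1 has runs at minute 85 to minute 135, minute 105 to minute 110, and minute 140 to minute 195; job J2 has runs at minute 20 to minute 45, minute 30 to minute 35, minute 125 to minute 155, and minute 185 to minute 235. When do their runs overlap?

A, merged: minute 85 to minute 135, minute 140 to minute 195.
B, merged: minute 20 to minute 45, minute 125 to minute 155, minute 185 to minute 235.
minute 85 to minute 135 overlaps B on minute 125 to minute 135.
minute 140 to minute 195 overlaps B on minute 140 to minute 155, minute 185 to minute 195.

minute 125 to minute 135, minute 140 to minute 155, minute 185 to minute 195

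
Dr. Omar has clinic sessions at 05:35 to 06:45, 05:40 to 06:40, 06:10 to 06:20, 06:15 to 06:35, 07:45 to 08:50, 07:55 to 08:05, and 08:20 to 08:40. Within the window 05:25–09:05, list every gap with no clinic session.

05:25–05:35, 06:45–07:45, 08:50–09:05

Covered (merged): 05:35–06:45, 07:45–08:50.
Gaps within 05:25–09:05: 05:25–05:35, 06:45–07:45, 08:50–09:05.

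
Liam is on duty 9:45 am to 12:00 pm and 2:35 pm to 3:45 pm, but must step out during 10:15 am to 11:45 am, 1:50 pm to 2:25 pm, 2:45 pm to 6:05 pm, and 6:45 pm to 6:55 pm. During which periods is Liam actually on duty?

9:45 am-10:15 am, 11:45 am-12:00 pm, 2:35 pm-2:45 pm

9:45 am-12:00 pm minus B → 9:45 am-10:15 am, 11:45 am-12:00 pm.
2:35 pm-3:45 pm minus B → 2:35 pm-2:45 pm.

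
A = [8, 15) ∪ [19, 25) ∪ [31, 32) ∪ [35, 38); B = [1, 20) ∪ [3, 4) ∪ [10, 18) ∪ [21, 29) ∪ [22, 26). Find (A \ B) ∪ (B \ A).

Second set merges to [1, 20), [21, 29).
A but not B: [20, 21), [31, 32), [35, 38).
B but not A: [1, 8), [15, 19), [25, 29).
Combining gives A △ B.

[1, 8) ∪ [15, 19) ∪ [20, 21) ∪ [25, 29) ∪ [31, 32) ∪ [35, 38)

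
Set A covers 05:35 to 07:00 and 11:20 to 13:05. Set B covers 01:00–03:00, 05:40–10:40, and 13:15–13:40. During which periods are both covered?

05:35–07:00 ∩ B → 05:40–07:00.
11:20–13:05 meets no B interval.

05:40–07:00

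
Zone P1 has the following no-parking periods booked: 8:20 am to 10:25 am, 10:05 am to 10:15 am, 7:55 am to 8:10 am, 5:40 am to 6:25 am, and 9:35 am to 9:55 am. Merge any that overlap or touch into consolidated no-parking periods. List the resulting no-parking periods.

Sort by start: 5:40 am-6:25 am, 7:55 am-8:10 am, 8:20 am-10:25 am, 9:35 am-9:55 am, 10:05 am-10:15 am.
7:55 am-8:10 am is disjoint → start new block.
8:20 am-10:25 am is disjoint → start new block.
9:35 am-9:55 am overlaps/touches 8:20 am-10:25 am → extend to 8:20 am-10:25 am.
10:05 am-10:15 am overlaps/touches 8:20 am-10:25 am → extend to 8:20 am-10:25 am.

5:40 am-6:25 am, 7:55 am-8:10 am, 8:20 am-10:25 am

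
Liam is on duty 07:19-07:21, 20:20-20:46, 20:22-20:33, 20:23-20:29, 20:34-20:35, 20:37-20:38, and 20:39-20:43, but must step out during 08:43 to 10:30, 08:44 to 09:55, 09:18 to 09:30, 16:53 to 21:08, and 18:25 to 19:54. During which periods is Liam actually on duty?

07:19-07:21

First set merges to 07:19-07:21, 20:20-20:46.
Second set merges to 08:43-10:30, 16:53-21:08.
07:19-07:21: nothing removed.
20:20-20:46: entirely removed.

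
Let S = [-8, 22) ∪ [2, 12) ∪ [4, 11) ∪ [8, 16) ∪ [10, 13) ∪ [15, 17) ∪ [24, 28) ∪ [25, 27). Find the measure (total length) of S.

Merged: [-8, 22), [24, 28).
Lengths: 30 + 4 = 34.

34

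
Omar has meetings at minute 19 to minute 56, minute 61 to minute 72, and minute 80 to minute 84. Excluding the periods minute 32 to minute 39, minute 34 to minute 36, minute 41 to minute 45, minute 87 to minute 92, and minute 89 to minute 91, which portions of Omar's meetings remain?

minute 19 to minute 32, minute 39 to minute 41, minute 45 to minute 56, minute 61 to minute 72, minute 80 to minute 84

Second set merges to minute 32 to minute 39, minute 41 to minute 45, minute 87 to minute 92.
minute 19 to minute 56 \ B = minute 19 to minute 32, minute 39 to minute 41, minute 45 to minute 56.
minute 61 to minute 72: nothing removed.
minute 80 to minute 84: nothing removed.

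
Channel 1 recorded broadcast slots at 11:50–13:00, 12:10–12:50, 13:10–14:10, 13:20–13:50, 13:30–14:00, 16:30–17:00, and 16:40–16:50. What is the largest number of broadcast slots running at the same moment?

3

At 13:30, 3 of the intervals are simultaneously active.
No point has more.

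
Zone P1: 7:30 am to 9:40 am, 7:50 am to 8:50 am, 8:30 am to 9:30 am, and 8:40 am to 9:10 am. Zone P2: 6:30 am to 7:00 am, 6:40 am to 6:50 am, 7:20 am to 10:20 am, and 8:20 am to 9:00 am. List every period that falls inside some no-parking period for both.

First set merges to 7:30 am–9:40 am.
Second set merges to 6:30 am–7:00 am, 7:20 am–10:20 am.
7:30 am–9:40 am overlaps B on 7:30 am–9:40 am.

7:30 am–9:40 am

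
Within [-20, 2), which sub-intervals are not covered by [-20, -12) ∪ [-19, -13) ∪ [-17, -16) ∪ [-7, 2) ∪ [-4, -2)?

Covered (merged): [-20, -12), [-7, 2).
Gaps within [-20, 2): [-12, -7).

[-12, -7)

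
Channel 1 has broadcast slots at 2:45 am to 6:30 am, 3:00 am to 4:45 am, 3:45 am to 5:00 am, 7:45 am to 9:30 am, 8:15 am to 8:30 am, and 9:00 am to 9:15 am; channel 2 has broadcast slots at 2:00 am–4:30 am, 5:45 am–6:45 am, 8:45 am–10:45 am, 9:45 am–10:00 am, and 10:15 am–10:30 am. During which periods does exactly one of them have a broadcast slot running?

First set merges to 2:45 am-6:30 am, 7:45 am-9:30 am.
Second set merges to 2:00 am-4:30 am, 5:45 am-6:45 am, 8:45 am-10:45 am.
A but not B: 4:30 am-5:45 am, 7:45 am-8:45 am.
B but not A: 2:00 am-2:45 am, 6:30 am-6:45 am, 9:30 am-10:45 am.
Combining gives A △ B.

2:00 am-2:45 am, 4:30 am-5:45 am, 6:30 am-6:45 am, 7:45 am-8:45 am, 9:30 am-10:45 am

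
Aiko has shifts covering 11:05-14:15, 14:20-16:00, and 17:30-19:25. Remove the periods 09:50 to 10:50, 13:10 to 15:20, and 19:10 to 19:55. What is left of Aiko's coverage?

11:05-14:15 \ B = 11:05-13:10.
14:20-16:00 \ B = 15:20-16:00.
17:30-19:25 \ B = 17:30-19:10.

11:05-13:10, 15:20-16:00, 17:30-19:10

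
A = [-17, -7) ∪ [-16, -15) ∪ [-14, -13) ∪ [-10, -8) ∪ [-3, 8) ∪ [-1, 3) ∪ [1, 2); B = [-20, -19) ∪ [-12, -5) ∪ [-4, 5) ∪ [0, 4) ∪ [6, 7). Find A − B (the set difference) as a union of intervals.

Merge the first list: [-17, -7), [-3, 8).
Merge the second list: [-20, -19), [-12, -5), [-4, 5), [6, 7).
[-17, -7) minus B → [-17, -12).
[-3, 8) minus B → [5, 6), [7, 8).

[-17, -12) ∪ [5, 6) ∪ [7, 8)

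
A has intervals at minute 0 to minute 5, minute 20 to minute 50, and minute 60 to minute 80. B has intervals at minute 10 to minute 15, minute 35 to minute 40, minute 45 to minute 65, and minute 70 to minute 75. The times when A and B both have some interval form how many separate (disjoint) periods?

A ∩ B = minute 35 to minute 40, minute 45 to minute 50, minute 60 to minute 65, minute 70 to minute 75.
That is 4 disjoint pieces.

4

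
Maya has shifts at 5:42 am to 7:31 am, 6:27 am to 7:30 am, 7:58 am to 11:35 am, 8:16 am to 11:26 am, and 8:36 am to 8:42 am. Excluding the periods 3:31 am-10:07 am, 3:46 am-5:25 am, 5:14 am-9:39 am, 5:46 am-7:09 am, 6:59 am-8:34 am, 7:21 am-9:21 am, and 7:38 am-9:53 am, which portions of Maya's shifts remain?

10:07 am–11:35 am

A, merged: 5:42 am–7:31 am, 7:58 am–11:35 am.
B, merged: 3:31 am–10:07 am.
5:42 am–7:31 am: fully covered by B → removed.
7:58 am–11:35 am minus B → 10:07 am–11:35 am.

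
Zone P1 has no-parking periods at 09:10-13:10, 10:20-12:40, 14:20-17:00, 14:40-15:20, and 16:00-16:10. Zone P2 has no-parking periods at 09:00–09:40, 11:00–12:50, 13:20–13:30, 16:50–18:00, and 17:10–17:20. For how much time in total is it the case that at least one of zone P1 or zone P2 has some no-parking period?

Merge the first list: 09:10-13:10, 14:20-17:00.
Merge the second list: 09:00-09:40, 11:00-12:50, 13:20-13:30, 16:50-18:00.
A ∪ B = 09:00-13:10, 13:20-13:30, 14:20-18:00.
Total: 4 h 10 min + 10 min + 3 h 40 min = 8 h.

8 h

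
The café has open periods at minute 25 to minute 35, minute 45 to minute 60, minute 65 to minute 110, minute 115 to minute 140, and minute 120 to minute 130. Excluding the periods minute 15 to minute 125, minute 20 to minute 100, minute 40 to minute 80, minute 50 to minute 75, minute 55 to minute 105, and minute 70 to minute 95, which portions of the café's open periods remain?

minute 125 to minute 140

A, merged: minute 25 to minute 35, minute 45 to minute 60, minute 65 to minute 110, minute 115 to minute 140.
B, merged: minute 15 to minute 125.
minute 25 to minute 35 lies entirely inside B → drops out.
minute 45 to minute 60 lies entirely inside B → drops out.
minute 65 to minute 110 lies entirely inside B → drops out.
minute 115 to minute 140 with B removed leaves minute 125 to minute 140.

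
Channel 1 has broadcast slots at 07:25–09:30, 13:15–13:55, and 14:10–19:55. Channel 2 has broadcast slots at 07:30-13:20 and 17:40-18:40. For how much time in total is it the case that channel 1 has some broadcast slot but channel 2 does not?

5 h 25 min

A \ B = 07:25–07:30, 13:20–13:55, 14:10–17:40, 18:40–19:55.
Total: 5 min + 35 min + 3 h 30 min + 1 h 15 min = 5 h 25 min.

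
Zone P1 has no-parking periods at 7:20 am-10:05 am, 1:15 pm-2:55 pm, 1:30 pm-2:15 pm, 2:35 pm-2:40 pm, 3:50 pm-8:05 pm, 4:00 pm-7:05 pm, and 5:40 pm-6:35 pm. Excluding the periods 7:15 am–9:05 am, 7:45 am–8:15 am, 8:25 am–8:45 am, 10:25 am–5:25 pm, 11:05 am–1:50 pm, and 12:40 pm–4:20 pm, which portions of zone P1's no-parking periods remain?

A, merged: 7:20 am–10:05 am, 1:15 pm–2:55 pm, 3:50 pm–8:05 pm.
B, merged: 7:15 am–9:05 am, 10:25 am–5:25 pm.
7:20 am–10:05 am \ B = 9:05 am–10:05 am.
1:15 pm–2:55 pm: entirely removed.
3:50 pm–8:05 pm \ B = 5:25 pm–8:05 pm.

9:05 am–10:05 am, 5:25 pm–8:05 pm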